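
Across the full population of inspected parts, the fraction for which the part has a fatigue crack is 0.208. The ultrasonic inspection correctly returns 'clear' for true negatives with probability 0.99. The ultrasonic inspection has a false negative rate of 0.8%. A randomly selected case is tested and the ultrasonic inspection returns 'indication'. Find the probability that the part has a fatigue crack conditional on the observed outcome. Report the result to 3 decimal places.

Write H for 'the part has a fatigue crack'. Prior odds H:¬H = 0.208/0.792 = 0.26263. For the 'indication' outcome, the likelihood ratio is 0.992/0.01 = 99.200.
Posterior odds = 0.26263 × 99.200 = 26.053, so P(H|E) = 26.053/(1+26.053) = 0.963.

P(H | E) ≈ 0.963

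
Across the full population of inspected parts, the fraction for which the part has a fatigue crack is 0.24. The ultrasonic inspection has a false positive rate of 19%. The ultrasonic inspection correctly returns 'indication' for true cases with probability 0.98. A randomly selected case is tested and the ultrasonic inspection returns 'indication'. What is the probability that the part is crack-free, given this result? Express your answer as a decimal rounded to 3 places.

Let H be the event that the part has a fatigue crack. P(H) = 0.24, so P(¬H) = 0.76. With E the 'indication' result, P(E|H) = 0.98 and P(E|¬H) = 0.19.
P(E) = 0.98·0.24 + 0.19·0.76 = 0.23520 + 0.14440 = 0.37960.
By Bayes' theorem, P(H|E) = 0.23520 / 0.37960 = 0.620. Hence P(¬H|E) = 1 − 0.620 = 0.380.

P(¬H | E) ≈ 0.380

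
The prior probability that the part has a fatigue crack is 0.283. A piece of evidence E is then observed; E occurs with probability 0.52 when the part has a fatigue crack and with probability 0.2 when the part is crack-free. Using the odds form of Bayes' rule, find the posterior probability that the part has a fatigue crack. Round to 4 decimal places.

Prior odds = 0.283/(1−0.283) = 0.39470. In log-odds, ln(0.39470) = -0.92963.
Add log likelihood ratio: ln(2.6000) = 0.95551.
Posterior log-odds = 0.025883, so posterior odds = exp(0.025883) = 1.0262. Converting, P(H|E) = 1.0262/2.0262 = 0.5065.

Posterior probability ≈ 0.5065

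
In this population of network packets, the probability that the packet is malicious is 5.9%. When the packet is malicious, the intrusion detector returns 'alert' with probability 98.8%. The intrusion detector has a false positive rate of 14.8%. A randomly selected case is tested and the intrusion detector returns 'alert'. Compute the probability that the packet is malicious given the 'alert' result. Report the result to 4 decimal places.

Write H for 'the packet is malicious'. Prior odds H:¬H = 0.059/0.941 = 0.062699. For the 'alert' outcome, the likelihood ratio is 0.988/0.148 = 6.6757.
Posterior odds = 0.062699 × 6.6757 = 0.41856, so P(H|E) = 0.41856/(1+0.41856) = 0.2951.

P(H | E) ≈ 0.2951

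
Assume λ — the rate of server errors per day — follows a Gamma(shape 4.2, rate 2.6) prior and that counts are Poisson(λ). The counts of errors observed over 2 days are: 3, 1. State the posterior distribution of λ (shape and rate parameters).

Posterior: Gamma(shape=8.2, rate=4.6)

Total count ∑xᵢ = 4 over n = 2 days.
Gamma is conjugate to the Poisson likelihood: posterior is Gamma(shape = 4.2+4 = 8.2, rate = 2.6+2 = 4.6).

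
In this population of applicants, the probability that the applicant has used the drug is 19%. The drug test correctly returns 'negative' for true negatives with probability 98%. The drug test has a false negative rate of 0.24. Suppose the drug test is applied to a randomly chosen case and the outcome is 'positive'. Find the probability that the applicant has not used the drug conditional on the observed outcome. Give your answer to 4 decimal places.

P(¬H | E) ≈ 0.1009

Write H for 'the applicant has used the drug'. Prior odds H:¬H = 0.19/0.81 = 0.23457. For the 'positive' outcome, the likelihood ratio is 0.76/0.02 = 38.000.
Posterior odds = 0.23457 × 38.000 = 8.9136, so P(H|E) = 8.9136/(1+8.9136) = 0.8991. Then P(¬H|E) = 1 − 0.8991 = 0.1009.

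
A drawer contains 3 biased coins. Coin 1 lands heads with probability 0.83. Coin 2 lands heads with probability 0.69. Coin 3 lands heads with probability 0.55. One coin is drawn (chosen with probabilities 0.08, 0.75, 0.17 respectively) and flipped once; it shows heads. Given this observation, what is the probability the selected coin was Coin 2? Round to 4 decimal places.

Posterior probability ≈ 0.7640

P(heads|C1) = 0.83; P(heads|C2) = 0.69; P(heads|C3) = 0.55.
Prior × likelihood for each source: 0.08·0.83=0.06640, 0.75·0.69=0.5175, 0.17·0.55=0.09350. Summing gives P(heads) = 0.67740.
P(Coin 2 | heads) = 0.5175 / 0.67740 = 0.7640.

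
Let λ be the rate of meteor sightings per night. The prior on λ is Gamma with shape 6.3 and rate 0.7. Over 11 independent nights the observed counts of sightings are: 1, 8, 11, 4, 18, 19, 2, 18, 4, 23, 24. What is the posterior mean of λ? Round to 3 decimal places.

Posterior mean ≈ 11.821

The Poisson likelihood adds the total count to the shape and the number of exposure periods to the rate. Here ∑xᵢ = 132 and n = 11, so shape 6.3→138.3 and rate 0.7→11.7.
E[λ | data] = 138.3/11.7 = 11.821.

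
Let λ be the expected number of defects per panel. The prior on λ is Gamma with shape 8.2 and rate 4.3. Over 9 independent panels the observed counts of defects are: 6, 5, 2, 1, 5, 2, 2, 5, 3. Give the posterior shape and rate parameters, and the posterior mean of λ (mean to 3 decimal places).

Posterior: Gamma(shape=39.2, rate=13.3); mean ≈ 2.947

Total count ∑xᵢ = 31 over n = 9 panels.
Gamma is conjugate to the Poisson likelihood: posterior is Gamma(shape = 8.2+31 = 39.2, rate = 4.3+9 = 13.3).
Posterior mean = shape/rate = 39.2/13.3 = 2.947.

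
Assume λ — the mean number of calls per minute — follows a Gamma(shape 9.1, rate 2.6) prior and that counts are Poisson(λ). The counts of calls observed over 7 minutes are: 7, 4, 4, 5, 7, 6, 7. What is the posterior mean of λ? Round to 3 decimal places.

Total count ∑xᵢ = 40 over n = 7 minutes.
Gamma is conjugate to the Poisson likelihood: posterior is Gamma(shape = 9.1+40 = 49.1, rate = 2.6+7 = 9.6).
Posterior mean = shape/rate = 49.1/9.6 = 5.115.

Posterior mean ≈ 5.115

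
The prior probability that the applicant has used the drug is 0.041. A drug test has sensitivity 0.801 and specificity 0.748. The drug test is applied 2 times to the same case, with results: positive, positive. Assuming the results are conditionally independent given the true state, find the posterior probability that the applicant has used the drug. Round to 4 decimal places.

Posterior P(H) ≈ 0.3016

Let H be the event that the applicant has used the drug; start with P(H) = 0.041. P('positive'|H) = 0.801, P('positive'|¬H) = 0.252.
Update on result 1 ('positive'): P(H) ← 0.801·0.0410 / (0.801·0.0410 + 0.252·0.9590) = 0.032841/0.27451 = 0.1196.
Update on result 2 ('positive'): P(H) ← 0.801·0.1196 / (0.801·0.1196 + 0.252·0.8804) = 0.095828/0.31768 = 0.3016.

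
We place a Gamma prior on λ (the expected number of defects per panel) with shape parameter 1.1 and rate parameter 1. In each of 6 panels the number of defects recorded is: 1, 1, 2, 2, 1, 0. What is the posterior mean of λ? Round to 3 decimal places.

Total count ∑xᵢ = 7 over n = 6 panels.
Gamma is conjugate to the Poisson likelihood: posterior is Gamma(shape = 1.1+7 = 8.1, rate = 1+6 = 7).
Posterior mean = shape/rate = 8.1/7 = 1.157.

Posterior mean ≈ 1.157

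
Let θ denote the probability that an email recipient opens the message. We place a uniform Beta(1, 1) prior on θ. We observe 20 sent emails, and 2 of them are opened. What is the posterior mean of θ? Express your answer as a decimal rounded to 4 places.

Observing 2 successes and 18 failures updates Beta(1, 1) by adding the success and failure counts to the two shape parameters: α = 1+2 = 3, β = 1+18 = 19.
E[θ | data] = 3/(3+19) = 0.1364.

Posterior mean ≈ 0.1364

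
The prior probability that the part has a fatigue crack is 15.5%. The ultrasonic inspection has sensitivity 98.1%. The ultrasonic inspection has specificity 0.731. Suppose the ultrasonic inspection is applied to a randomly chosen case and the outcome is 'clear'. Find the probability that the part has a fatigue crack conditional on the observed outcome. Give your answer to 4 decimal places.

P(H | E) ≈ 0.0047

Write H for 'the part has a fatigue crack'. Prior odds H:¬H = 0.155/0.845 = 0.18343. For the 'clear' outcome, the likelihood ratio is 0.019/0.731 = 0.025992.
Posterior odds = 0.18343 × 0.025992 = 0.0047677, so P(H|E) = 0.0047677/(1+0.0047677) = 0.0047.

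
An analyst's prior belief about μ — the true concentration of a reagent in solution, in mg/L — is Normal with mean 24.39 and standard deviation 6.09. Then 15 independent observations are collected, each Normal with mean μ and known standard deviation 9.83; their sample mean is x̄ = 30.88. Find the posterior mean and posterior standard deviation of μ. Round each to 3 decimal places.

Posterior mean ≈ 29.920; posterior SD ≈ 2.343

Prior precision 1/τ₀² = 1/6.09² = 0.0269628; data precision n/σ² = 15/9.83² = 0.155233.
Posterior precision = 0.0269628 + 0.155233 = 0.182196, giving posterior SD = 1/√0.182196 = 2.343.
Posterior mean = (0.0269628·24.39 + 0.155233·30.88) / 0.182196 = 29.920.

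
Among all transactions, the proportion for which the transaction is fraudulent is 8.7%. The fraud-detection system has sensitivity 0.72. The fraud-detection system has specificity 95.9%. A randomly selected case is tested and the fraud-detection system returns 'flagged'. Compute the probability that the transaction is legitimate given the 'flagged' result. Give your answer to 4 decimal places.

Write H for 'the transaction is fraudulent'. Prior odds H:¬H = 0.087/0.913 = 0.095290. For the 'flagged' outcome, the likelihood ratio is 0.72/0.041 = 17.561.
Posterior odds = 0.095290 × 17.561 = 1.6734, so P(H|E) = 1.6734/(1+1.6734) = 0.6259. Then P(¬H|E) = 1 − 0.6259 = 0.3741.

P(¬H | E) ≈ 0.3741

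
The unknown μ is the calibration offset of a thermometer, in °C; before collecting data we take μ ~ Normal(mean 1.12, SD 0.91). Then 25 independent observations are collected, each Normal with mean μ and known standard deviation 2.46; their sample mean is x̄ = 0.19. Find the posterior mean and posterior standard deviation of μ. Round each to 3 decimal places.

Posterior mean ≈ 0.400; posterior SD ≈ 0.433

Prior precision 1/τ₀² = 1/0.91² = 1.20758; data precision n/σ² = 25/2.46² = 4.13114.
Posterior precision = 1.20758 + 4.13114 = 5.33872, giving posterior SD = 1/√5.33872 = 0.433.
Posterior mean = (1.20758·1.12 + 4.13114·0.19) / 5.33872 = 0.400.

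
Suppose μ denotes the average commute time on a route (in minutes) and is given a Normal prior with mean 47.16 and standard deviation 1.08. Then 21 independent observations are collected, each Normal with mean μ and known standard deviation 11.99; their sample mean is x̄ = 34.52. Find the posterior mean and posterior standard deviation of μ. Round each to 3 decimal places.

Prior precision 1/τ₀² = 1/1.08² = 0.857339; data precision n/σ² = 21/11.99² = 0.146077.
Posterior precision = 0.857339 + 0.146077 = 1.00342, giving posterior SD = 1/√1.00342 = 0.998.
Posterior mean = (0.857339·47.16 + 0.146077·34.52) / 1.00342 = 45.320.

Posterior mean ≈ 45.320; posterior SD ≈ 0.998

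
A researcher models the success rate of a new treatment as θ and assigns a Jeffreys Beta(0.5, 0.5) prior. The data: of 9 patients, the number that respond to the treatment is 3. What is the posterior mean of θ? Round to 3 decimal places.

Observing 3 successes and 6 failures updates Beta(0.5, 0.5) by adding the success and failure counts to the two shape parameters: α = 0.5+3 = 3.5, β = 0.5+6 = 6.5.
Posterior mean = α/(α+β) = 3.5/10 = 0.350.

Posterior mean ≈ 0.350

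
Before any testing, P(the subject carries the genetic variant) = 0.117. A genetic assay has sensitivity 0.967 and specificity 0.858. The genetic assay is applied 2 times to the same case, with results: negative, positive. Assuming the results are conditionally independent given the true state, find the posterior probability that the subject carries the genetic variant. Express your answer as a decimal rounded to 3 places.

With H the event that the subject carries the genetic variant, the joint likelihood of the observed sequence is P(data|H) = 0.033·0.967 = 0.031911 and P(data|¬H) = 0.858·0.142 = 0.12184.
Bayes: P(H|data) = 0.117·0.031911 / (0.117·0.031911 + 0.883·0.12184) = 0.0037336/0.11131 = 0.0335.

Posterior P(H) ≈ 0.034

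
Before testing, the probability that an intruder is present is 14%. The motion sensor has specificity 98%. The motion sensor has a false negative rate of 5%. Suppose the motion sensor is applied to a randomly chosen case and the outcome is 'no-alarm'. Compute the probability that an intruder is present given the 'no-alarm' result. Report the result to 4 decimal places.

Let H be the event that an intruder is present. P(H) = 0.14, so P(¬H) = 0.86. With E the 'no-alarm' result, P(E|H) = 0.05 and P(E|¬H) = 0.98.
P(E) = 0.05·0.14 + 0.98·0.86 = 0.0070000 + 0.84280 = 0.84980.
By Bayes' theorem, P(H|E) = 0.0070000 / 0.84980 = 0.0082.

P(H | E) ≈ 0.0082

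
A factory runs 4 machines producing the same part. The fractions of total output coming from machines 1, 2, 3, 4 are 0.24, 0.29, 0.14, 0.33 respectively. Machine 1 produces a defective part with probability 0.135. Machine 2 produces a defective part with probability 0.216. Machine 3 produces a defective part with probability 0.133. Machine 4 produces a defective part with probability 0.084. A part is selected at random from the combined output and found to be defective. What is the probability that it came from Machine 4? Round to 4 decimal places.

Posterior probability ≈ 0.1961

P(defective|M1) = 0.135; P(defective|M2) = 0.216; P(defective|M3) = 0.133; P(defective|M4) = 0.084.
Prior × likelihood for each source: 0.24·0.135=0.03240, 0.29·0.216=0.06264, 0.14·0.133=0.01862, 0.33·0.084=0.02772. Summing gives P(defective) = 0.14138.
P(Machine 4 | defective) = 0.02772 / 0.14138 = 0.1961.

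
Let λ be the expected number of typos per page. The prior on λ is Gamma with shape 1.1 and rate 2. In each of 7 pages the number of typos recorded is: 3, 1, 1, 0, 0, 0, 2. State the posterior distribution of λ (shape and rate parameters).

Total count ∑xᵢ = 7 over n = 7 pages.
Gamma is conjugate to the Poisson likelihood: posterior is Gamma(shape = 1.1+7 = 8.1, rate = 2+7 = 9).

Posterior: Gamma(shape=8.1, rate=9)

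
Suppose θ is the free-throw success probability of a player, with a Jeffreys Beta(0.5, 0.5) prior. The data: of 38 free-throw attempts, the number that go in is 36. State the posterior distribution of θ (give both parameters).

Posterior: Beta(36.5, 2.5)

Observing 36 successes and 2 failures updates Beta(0.5, 0.5) by adding the success and failure counts to the two shape parameters: α = 0.5+36 = 36.5, β = 0.5+2 = 2.5.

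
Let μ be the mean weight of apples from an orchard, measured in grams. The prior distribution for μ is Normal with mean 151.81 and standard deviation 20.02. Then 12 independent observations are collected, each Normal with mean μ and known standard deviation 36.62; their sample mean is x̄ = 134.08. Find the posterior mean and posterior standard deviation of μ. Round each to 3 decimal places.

Prior precision 1/τ₀² = 1/20.02² = 0.00249501; data precision n/σ² = 12/36.62² = 0.00894838.
Posterior precision = 0.00249501 + 0.00894838 = 0.0114434, giving posterior SD = 1/√0.0114434 = 9.348.
Posterior mean = (0.00249501·151.81 + 0.00894838·134.08) / 0.0114434 = 137.946.

Posterior mean ≈ 137.946; posterior SD ≈ 9.348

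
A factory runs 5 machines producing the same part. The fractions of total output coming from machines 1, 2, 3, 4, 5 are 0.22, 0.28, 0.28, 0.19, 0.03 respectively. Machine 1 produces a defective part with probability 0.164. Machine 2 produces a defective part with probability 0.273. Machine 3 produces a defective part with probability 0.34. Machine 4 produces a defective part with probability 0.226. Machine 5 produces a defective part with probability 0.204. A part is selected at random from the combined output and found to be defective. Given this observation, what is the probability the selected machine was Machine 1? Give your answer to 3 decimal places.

P(defective|M1) = 0.164; P(defective|M2) = 0.273; P(defective|M3) = 0.34; P(defective|M4) = 0.226; P(defective|M5) = 0.204.
Prior × likelihood for each source: 0.22·0.164=0.03608, 0.28·0.273=0.07644, 0.28·0.34=0.09520, 0.19·0.226=0.04294, 0.03·0.204=0.006120. Summing gives P(defective) = 0.25678.
P(Machine 1 | defective) = 0.03608 / 0.25678 = 0.141.

Posterior probability ≈ 0.141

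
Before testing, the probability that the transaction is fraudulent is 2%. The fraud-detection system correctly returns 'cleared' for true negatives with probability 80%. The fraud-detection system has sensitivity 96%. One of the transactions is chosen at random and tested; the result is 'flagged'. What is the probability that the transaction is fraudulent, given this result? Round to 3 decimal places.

Write H for 'the transaction is fraudulent'. Prior odds H:¬H = 0.02/0.98 = 0.020408. For the 'flagged' outcome, the likelihood ratio is 0.96/0.2 = 4.8000.
Posterior odds = 0.020408 × 4.8000 = 0.097959, so P(H|E) = 0.097959/(1+0.097959) = 0.089.

P(H | E) ≈ 0.089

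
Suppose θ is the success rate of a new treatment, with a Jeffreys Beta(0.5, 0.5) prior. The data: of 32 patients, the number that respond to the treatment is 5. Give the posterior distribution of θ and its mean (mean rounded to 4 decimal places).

Observing 5 successes and 27 failures updates Beta(0.5, 0.5) by adding the success and failure counts to the two shape parameters: α = 0.5+5 = 5.5, β = 0.5+27 = 27.5.
E[θ | data] = 5.5/(5.5+27.5) = 0.1667.

Posterior: Beta(5.5, 27.5); mean ≈ 0.1667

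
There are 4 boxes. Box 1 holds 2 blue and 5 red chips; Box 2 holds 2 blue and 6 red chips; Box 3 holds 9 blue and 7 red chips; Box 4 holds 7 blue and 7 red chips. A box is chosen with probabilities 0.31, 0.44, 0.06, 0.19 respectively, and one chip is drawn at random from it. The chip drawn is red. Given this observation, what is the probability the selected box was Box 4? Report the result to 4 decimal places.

P(red|Box 1) = 0.7143; P(red|Box 2) = 0.75; P(red|Box 3) = 0.4375; P(red|Box 4) = 0.5.
Prior × likelihood for each source: 0.31·0.7143=0.2214, 0.44·0.75=0.3300, 0.06·0.4375=0.02625, 0.19·0.5=0.09500. Summing gives P(red) = 0.67268.
P(Box 4 | red) = 0.09500 / 0.67268 = 0.1412.

Posterior probability ≈ 0.1412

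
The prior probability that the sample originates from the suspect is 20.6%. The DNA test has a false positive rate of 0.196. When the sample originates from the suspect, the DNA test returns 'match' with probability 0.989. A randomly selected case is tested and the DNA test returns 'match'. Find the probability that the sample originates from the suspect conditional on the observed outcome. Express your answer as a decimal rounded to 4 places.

P(H | E) ≈ 0.5669

Write H for 'the sample originates from the suspect'. Prior odds H:¬H = 0.206/0.794 = 0.25945. For the 'match' outcome, the likelihood ratio is 0.989/0.196 = 5.0459.
Posterior odds = 0.25945 × 5.0459 = 1.3091, so P(H|E) = 1.3091/(1+1.3091) = 0.5669.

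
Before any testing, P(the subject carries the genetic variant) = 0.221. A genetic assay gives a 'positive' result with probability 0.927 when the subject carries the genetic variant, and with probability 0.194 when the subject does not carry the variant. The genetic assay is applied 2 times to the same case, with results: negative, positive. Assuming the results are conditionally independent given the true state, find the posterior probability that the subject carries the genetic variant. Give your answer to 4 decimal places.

With H the event that the subject carries the genetic variant, the joint likelihood of the observed sequence is P(data|H) = 0.073·0.927 = 0.067671 and P(data|¬H) = 0.806·0.194 = 0.15636.
Bayes: P(H|data) = 0.221·0.067671 / (0.221·0.067671 + 0.779·0.15636) = 0.014955/0.13676 = 0.1094.

Posterior P(H) ≈ 0.1094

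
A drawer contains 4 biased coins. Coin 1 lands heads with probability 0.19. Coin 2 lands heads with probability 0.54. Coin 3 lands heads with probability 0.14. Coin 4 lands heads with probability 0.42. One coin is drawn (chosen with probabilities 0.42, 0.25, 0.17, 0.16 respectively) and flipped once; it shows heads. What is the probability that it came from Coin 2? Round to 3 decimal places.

Posterior probability ≈ 0.441

P(heads|C1) = 0.19; P(heads|C2) = 0.54; P(heads|C3) = 0.14; P(heads|C4) = 0.42.
Prior × likelihood for each source: 0.42·0.19=0.07980, 0.25·0.54=0.1350, 0.17·0.14=0.02380, 0.16·0.42=0.06720. Summing gives P(heads) = 0.30580.
P(Coin 2 | heads) = 0.1350 / 0.30580 = 0.441.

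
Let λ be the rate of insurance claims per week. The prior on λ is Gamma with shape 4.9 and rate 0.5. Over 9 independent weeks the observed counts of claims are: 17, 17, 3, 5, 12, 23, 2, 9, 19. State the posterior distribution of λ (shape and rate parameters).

Total count ∑xᵢ = 107 over n = 9 weeks.
Gamma is conjugate to the Poisson likelihood: posterior is Gamma(shape = 4.9+107 = 111.9, rate = 0.5+9 = 9.5).

Posterior: Gamma(shape=111.9, rate=9.5)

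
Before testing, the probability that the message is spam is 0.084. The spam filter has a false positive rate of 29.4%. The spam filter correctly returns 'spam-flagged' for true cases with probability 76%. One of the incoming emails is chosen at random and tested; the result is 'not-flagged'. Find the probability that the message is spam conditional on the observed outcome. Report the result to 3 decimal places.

P(H | E) ≈ 0.030

Write H for 'the message is spam'. Prior odds H:¬H = 0.084/0.916 = 0.091703. For the 'not-flagged' outcome, the likelihood ratio is 0.24/0.706 = 0.33994.
Posterior odds = 0.091703 × 0.33994 = 0.031174, so P(H|E) = 0.031174/(1+0.031174) = 0.030.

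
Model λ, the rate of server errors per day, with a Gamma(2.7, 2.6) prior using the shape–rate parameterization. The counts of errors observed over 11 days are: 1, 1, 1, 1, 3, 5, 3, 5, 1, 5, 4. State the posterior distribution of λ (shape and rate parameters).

Total count ∑xᵢ = 30 over n = 11 days.
Gamma is conjugate to the Poisson likelihood: posterior is Gamma(shape = 2.7+30 = 32.7, rate = 2.6+11 = 13.6).

Posterior: Gamma(shape=32.7, rate=13.6)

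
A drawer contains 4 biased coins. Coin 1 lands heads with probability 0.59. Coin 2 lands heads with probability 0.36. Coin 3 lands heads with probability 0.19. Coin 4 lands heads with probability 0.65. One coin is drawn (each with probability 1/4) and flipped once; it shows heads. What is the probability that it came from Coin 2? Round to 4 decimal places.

Posterior probability ≈ 0.2011

Tabulate prior·likelihood by source: [1] prior 0.25, lik 0.59, product 0.1475; [2] prior 0.25, lik 0.36, product 0.09000; [3] prior 0.25, lik 0.19, product 0.04750; [4] prior 0.25, lik 0.65, product 0.1625.
Normalizing constant = 0.44750; the posterior for Coin 2 is its product over the sum, 0.09000/0.44750 = 0.2011.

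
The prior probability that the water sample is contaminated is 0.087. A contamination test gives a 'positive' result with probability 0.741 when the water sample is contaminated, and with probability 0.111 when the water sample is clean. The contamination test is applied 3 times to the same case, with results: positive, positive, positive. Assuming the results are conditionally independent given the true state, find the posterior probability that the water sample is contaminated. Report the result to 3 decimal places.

Posterior P(H) ≈ 0.966

With H the event that the water sample is contaminated, the joint likelihood of the observed sequence is P(data|H) = 0.741·0.741·0.741 = 0.40687 and P(data|¬H) = 0.111·0.111·0.111 = 0.0013676.
Bayes: P(H|data) = 0.087·0.40687 / (0.087·0.40687 + 0.913·0.0013676) = 0.035398/0.036646 = 0.9659.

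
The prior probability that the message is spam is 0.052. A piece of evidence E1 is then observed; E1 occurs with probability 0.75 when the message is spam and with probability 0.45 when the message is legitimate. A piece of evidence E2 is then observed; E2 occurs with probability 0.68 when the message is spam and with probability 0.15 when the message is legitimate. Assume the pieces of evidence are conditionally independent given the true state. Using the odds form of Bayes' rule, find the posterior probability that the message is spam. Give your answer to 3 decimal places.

Posterior probability ≈ 0.293

Prior odds = 0.052/(1−0.052) = 0.054852.
Likelihood ratio for E1 = 0.75/0.45 = 1.6667.
Likelihood ratio for E2 = 0.68/0.15 = 4.5333.
Posterior odds = prior odds × LR₁ × LR₂ = 0.41444.
Posterior probability = odds/(1+odds) = 0.41444/1.4144 = 0.293.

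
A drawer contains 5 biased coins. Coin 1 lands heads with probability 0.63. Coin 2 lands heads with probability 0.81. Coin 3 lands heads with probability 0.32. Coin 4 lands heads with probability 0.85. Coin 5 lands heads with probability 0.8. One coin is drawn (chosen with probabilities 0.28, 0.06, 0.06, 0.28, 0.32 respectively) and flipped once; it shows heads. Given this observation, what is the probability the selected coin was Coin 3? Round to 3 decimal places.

Posterior probability ≈ 0.026

Tabulate prior·likelihood by source: [1] prior 0.28, lik 0.63, product 0.1764; [2] prior 0.06, lik 0.81, product 0.04860; [3] prior 0.06, lik 0.32, product 0.01920; [4] prior 0.28, lik 0.85, product 0.2380; [5] prior 0.32, lik 0.8, product 0.2560.
Normalizing constant = 0.73820; the posterior for Coin 3 is its product over the sum, 0.01920/0.73820 = 0.026.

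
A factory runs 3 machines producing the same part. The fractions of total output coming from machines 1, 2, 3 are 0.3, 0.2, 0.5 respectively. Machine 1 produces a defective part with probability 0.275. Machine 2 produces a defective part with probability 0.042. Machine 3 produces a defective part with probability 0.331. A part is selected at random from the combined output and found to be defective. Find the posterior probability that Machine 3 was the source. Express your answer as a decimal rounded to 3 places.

P(defective|M1) = 0.275; P(defective|M2) = 0.042; P(defective|M3) = 0.331.
Prior × likelihood for each source: 0.3·0.275=0.08250, 0.2·0.042=0.008400, 0.5·0.331=0.1655. Summing gives P(defective) = 0.25640.
P(Machine 3 | defective) = 0.1655 / 0.25640 = 0.645.

Posterior probability ≈ 0.645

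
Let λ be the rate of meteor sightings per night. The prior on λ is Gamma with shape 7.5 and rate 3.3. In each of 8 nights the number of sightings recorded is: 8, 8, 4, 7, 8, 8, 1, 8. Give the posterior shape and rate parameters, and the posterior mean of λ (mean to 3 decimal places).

Posterior: Gamma(shape=59.5, rate=11.3); mean ≈ 5.265

Total count ∑xᵢ = 52 over n = 8 nights.
Gamma is conjugate to the Poisson likelihood: posterior is Gamma(shape = 7.5+52 = 59.5, rate = 3.3+8 = 11.3).
Posterior mean = shape/rate = 59.5/11.3 = 5.265.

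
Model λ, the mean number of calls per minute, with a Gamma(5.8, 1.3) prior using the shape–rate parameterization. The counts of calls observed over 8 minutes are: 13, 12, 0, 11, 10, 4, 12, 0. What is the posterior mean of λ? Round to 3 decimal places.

Posterior mean ≈ 7.290

The Poisson likelihood adds the total count to the shape and the number of exposure periods to the rate. Here ∑xᵢ = 62 and n = 8, so shape 5.8→67.8 and rate 1.3→9.3.
Posterior mean = shape/rate = 67.8/9.3 = 7.290.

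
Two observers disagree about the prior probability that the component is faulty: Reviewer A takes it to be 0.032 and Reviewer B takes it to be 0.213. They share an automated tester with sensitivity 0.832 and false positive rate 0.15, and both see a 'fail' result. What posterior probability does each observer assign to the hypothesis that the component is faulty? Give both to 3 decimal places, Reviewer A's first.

P('+'|H) = 0.832, P('+'|¬H) = 0.15.
Reviewer A: numerator 0.832·0.032 = 0.026624; evidence = 0.026624+0.15·0.968 = 0.17182; posterior = 0.155.
Reviewer B: numerator 0.832·0.213 = 0.17722; evidence = 0.17722+0.15·0.787 = 0.29527; posterior = 0.600.

Reviewer A: 0.155; Reviewer B: 0.600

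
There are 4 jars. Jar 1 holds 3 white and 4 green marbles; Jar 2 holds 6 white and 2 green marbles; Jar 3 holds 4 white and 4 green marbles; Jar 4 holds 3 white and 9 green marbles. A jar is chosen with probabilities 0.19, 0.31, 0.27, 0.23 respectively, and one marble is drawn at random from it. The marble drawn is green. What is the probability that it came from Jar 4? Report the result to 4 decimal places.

Posterior probability ≈ 0.3495

Tabulate prior·likelihood by source: [1] prior 0.19, lik 0.5714, product 0.1086; [2] prior 0.31, lik 0.25, product 0.07750; [3] prior 0.27, lik 0.5, product 0.1350; [4] prior 0.23, lik 0.75, product 0.1725.
Normalizing constant = 0.49357; the posterior for Jar 4 is its product over the sum, 0.1725/0.49357 = 0.3495.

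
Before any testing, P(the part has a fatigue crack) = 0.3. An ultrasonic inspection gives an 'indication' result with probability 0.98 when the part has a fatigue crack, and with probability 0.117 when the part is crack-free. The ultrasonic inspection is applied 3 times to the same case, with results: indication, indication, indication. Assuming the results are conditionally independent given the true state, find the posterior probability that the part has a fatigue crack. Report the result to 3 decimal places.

Posterior P(H) ≈ 0.996

Let H be the event that the part has a fatigue crack; start with P(H) = 0.3. P('indication'|H) = 0.98, P('indication'|¬H) = 0.117.
Update on result 1 ('indication'): P(H) ← 0.98·0.3000 / (0.98·0.3000 + 0.117·0.7000) = 0.29400/0.37590 = 0.7821.
Update on result 2 ('indication'): P(H) ← 0.98·0.7821 / (0.98·0.7821 + 0.117·0.2179) = 0.76648/0.79197 = 0.9678.
Update on result 3 ('indication'): P(H) ← 0.98·0.9678 / (0.98·0.9678 + 0.117·0.0322) = 0.94846/0.95222 = 0.9960.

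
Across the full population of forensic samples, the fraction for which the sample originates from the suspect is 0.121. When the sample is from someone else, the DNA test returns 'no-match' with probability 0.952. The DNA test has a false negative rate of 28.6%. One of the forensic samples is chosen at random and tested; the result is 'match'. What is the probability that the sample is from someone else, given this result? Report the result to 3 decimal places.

P(¬H | E) ≈ 0.328

Let H be the event that the sample originates from the suspect. P(H) = 0.121, so P(¬H) = 0.879. With E the 'match' result, P(E|H) = 0.714 and P(E|¬H) = 0.048.
P(E) = 0.714·0.121 + 0.048·0.879 = 0.086394 + 0.042192 = 0.12859.
By Bayes' theorem, P(H|E) = 0.086394 / 0.12859 = 0.672. Hence P(¬H|E) = 1 − 0.672 = 0.328.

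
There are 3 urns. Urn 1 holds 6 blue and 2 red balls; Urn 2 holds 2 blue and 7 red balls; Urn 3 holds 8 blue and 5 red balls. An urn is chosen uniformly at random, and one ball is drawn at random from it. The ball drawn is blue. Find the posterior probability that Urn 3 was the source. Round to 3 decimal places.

Posterior probability ≈ 0.388

Tabulate prior·likelihood by source: [1] prior 0.333333, lik 0.75, product 0.2500; [2] prior 0.333333, lik 0.2222, product 0.07407; [3] prior 0.333333, lik 0.6154, product 0.2051.
Normalizing constant = 0.52920; the posterior for Urn 3 is its product over the sum, 0.2051/0.52920 = 0.388.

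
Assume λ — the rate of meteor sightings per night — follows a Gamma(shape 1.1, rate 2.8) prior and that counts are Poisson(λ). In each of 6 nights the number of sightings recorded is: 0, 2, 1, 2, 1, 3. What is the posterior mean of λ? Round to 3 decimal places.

Posterior mean ≈ 1.148

Total count ∑xᵢ = 9 over n = 6 nights.
Gamma is conjugate to the Poisson likelihood: posterior is Gamma(shape = 1.1+9 = 10.1, rate = 2.8+6 = 8.8).
E[λ | data] = 10.1/8.8 = 1.148.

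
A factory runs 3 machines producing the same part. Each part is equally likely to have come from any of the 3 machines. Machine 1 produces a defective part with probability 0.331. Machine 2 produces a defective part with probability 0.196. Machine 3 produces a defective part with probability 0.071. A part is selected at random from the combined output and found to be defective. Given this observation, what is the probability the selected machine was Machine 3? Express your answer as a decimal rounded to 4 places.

P(defective|M1) = 0.331; P(defective|M2) = 0.196; P(defective|M3) = 0.071.
Prior × likelihood for each source: 0.333333·0.331=0.1103, 0.333333·0.196=0.06533, 0.333333·0.071=0.02367. Summing gives P(defective) = 0.19933.
P(Machine 3 | defective) = 0.02367 / 0.19933 = 0.1187.

Posterior probability ≈ 0.1187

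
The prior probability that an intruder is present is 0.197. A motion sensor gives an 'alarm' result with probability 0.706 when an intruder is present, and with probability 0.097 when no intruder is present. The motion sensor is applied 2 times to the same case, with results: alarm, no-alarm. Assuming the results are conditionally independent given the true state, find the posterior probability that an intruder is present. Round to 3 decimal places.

Posterior P(H) ≈ 0.368

Let H be the event that an intruder is present; start with P(H) = 0.197. P('alarm'|H) = 0.706, P('alarm'|¬H) = 0.097.
Update on result 1 ('alarm'): P(H) ← 0.706·0.1970 / (0.706·0.1970 + 0.097·0.8030) = 0.13908/0.21697 = 0.6410.
Update on result 2 ('no-alarm'): P(H) ← 0.294·0.6410 / (0.294·0.6410 + 0.903·0.3590) = 0.18846/0.51262 = 0.3676.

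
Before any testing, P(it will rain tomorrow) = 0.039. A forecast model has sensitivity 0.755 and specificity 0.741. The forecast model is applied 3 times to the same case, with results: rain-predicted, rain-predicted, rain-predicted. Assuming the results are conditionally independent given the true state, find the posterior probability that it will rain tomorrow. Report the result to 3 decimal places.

With H the event that it will rain tomorrow, the joint likelihood of the observed sequence is P(data|H) = 0.755·0.755·0.755 = 0.43037 and P(data|¬H) = 0.259·0.259·0.259 = 0.017374.
Bayes: P(H|data) = 0.039·0.43037 / (0.039·0.43037 + 0.961·0.017374) = 0.016784/0.033481 = 0.5013.

Posterior P(H) ≈ 0.501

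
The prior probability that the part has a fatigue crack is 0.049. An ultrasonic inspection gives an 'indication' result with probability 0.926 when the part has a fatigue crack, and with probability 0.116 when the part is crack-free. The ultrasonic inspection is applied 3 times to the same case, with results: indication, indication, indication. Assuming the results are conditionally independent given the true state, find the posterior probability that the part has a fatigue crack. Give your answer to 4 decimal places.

Let H be the event that the part has a fatigue crack; start with P(H) = 0.049. P('indication'|H) = 0.926, P('indication'|¬H) = 0.116.
Update on result 1 ('indication'): P(H) ← 0.926·0.0490 / (0.926·0.0490 + 0.116·0.9510) = 0.045374/0.15569 = 0.2914.
Update on result 2 ('indication'): P(H) ← 0.926·0.2914 / (0.926·0.2914 + 0.116·0.7086) = 0.26987/0.35206 = 0.7665.
Update on result 3 ('indication'): P(H) ← 0.926·0.7665 / (0.926·0.7665 + 0.116·0.2335) = 0.70982/0.73690 = 0.9632.

Posterior P(H) ≈ 0.9632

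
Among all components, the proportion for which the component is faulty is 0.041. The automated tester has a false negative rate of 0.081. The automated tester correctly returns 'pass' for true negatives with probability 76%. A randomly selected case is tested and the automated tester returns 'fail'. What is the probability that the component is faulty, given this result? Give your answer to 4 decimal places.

Let H be the event that the component is faulty. P(H) = 0.041, so P(¬H) = 0.959. With E the 'fail' result, P(E|H) = 0.919 and P(E|¬H) = 0.24.
P(E) = 0.919·0.041 + 0.24·0.959 = 0.037679 + 0.23016 = 0.26784.
By Bayes' theorem, P(H|E) = 0.037679 / 0.26784 = 0.1407.

P(H | E) ≈ 0.1407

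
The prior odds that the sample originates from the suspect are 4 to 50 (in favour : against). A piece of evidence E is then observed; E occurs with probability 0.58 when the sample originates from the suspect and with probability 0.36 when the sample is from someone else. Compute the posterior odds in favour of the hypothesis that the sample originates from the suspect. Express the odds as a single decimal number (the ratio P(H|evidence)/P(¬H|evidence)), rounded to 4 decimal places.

Prior odds = 4/50 = 0.080000. In log-odds, ln(0.080000) = -2.5257.
Add log likelihood ratio: ln(1.6111) = 0.47692.
Posterior log-odds = -2.0488, so posterior odds = exp(-2.0488) = 0.12889.

Posterior odds ≈ 0.1289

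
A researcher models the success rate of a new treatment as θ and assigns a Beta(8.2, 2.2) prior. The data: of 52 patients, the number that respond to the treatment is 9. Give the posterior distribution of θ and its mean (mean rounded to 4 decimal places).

Observing 9 successes and 43 failures updates Beta(8.2, 2.2) by adding the success and failure counts to the two shape parameters: α = 8.2+9 = 17.2, β = 2.2+43 = 45.2.
E[θ | data] = 17.2/(17.2+45.2) = 0.2756.

Posterior: Beta(17.2, 45.2); mean ≈ 0.2756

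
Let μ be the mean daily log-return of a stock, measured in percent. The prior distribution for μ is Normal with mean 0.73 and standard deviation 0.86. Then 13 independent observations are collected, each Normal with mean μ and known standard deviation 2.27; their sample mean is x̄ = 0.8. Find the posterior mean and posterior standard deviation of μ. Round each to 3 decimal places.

Posterior mean ≈ 0.776; posterior SD ≈ 0.508

Prior precision 1/τ₀² = 1/0.86² = 1.35208; data precision n/σ² = 13/2.27² = 2.52285.
Posterior precision = 1.35208 + 2.52285 = 3.87493, giving posterior SD = 1/√3.87493 = 0.508.
Posterior mean = (1.35208·0.73 + 2.52285·0.8) / 3.87493 = 0.776.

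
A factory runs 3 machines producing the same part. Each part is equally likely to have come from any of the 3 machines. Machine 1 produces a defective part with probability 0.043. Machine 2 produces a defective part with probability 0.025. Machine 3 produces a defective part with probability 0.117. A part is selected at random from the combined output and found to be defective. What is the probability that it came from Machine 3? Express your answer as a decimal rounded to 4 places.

P(defective|M1) = 0.043; P(defective|M2) = 0.025; P(defective|M3) = 0.117.
Prior × likelihood for each source: 0.333333·0.043=0.01433, 0.333333·0.025=0.008333, 0.333333·0.117=0.03900. Summing gives P(defective) = 0.061667.
P(Machine 3 | defective) = 0.03900 / 0.061667 = 0.6324.

Posterior probability ≈ 0.6324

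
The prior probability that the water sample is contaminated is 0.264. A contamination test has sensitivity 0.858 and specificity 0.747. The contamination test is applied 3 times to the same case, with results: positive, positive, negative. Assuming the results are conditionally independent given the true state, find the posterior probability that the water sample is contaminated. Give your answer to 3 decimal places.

With H the event that the water sample is contaminated, the joint likelihood of the observed sequence is P(data|H) = 0.858·0.858·0.142 = 0.10454 and P(data|¬H) = 0.253·0.253·0.747 = 0.047815.
Bayes: P(H|data) = 0.264·0.10454 / (0.264·0.10454 + 0.736·0.047815) = 0.027597/0.062789 = 0.4395.

Posterior P(H) ≈ 0.440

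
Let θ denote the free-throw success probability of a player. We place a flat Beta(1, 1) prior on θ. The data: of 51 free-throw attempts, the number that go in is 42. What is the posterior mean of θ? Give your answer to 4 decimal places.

Posterior mean ≈ 0.8113

Observing 42 successes and 9 failures updates Beta(1, 1) by adding the success and failure counts to the two shape parameters: α = 1+42 = 43, β = 1+9 = 10.
E[θ | data] = 43/(43+10) = 0.8113.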